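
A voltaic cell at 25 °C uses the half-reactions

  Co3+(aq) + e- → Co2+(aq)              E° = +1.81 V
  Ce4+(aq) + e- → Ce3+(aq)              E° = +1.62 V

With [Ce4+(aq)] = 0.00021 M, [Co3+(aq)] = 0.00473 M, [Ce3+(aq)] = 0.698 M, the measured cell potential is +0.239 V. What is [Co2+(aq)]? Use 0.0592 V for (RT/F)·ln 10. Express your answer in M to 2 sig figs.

The Co³⁺/Co²⁺ couple has the larger reduction potential, so it is the cathode: E°cell = +1.81 − (+1.62) = +0.19 V and n = 1.
Since E = E° − (0.0592/n)·log Q, log Q = n(E° − E)/0.0592 = −0.828.
Balancing electrons gives Co3+(aq) + Ce3+(aq) → Co2+(aq) + Ce4+(aq); thus Q = ([Co2+(aq)]·[Ce4+(aq)]) / ([Co3+(aq)]·[Ce3+(aq)]).
Substituting the known concentrations and solving, log [Co2+(aq)] = 0.368 and [Co2+(aq)] = 2.3 M.

2.3 M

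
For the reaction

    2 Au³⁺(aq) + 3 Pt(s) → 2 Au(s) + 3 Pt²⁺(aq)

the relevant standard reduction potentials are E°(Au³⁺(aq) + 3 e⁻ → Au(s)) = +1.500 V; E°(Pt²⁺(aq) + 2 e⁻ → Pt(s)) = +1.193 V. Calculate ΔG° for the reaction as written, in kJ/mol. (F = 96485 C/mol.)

−178 kJ/mol

In the reaction as written Au³⁺(aq) is reduced, so the Au³⁺/Au couple is the cathode and Pt²⁺/Pt is the anode.
E°cell = +1.500 − (+1.193) = +0.307 V; balancing electrons gives n = 6.
ΔG° = −nFE°cell = −(6)(96485)(+0.307) J/mol = −178 kJ/mol.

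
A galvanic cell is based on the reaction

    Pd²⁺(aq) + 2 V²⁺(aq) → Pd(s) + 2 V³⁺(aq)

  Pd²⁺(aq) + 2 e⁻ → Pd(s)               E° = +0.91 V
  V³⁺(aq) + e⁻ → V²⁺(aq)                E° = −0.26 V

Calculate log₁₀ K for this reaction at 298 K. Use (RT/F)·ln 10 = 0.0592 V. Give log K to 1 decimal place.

The Pd²⁺/Pd couple is reduced (cathode); E°cell = +0.91 − (−0.26) = +1.17 V with n = 2.
At equilibrium E = 0, so log K = nE°cell / 0.0592 = (2)(+1.17) / 0.0592 = 39.5.

log K = 39.5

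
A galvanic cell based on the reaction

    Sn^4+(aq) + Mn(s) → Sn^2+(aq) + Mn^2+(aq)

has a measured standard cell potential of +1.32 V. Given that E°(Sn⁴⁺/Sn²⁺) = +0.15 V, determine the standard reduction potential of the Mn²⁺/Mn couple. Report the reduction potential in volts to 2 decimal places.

In the reaction as written the Sn⁴⁺/Sn²⁺ couple is reduced (cathode) and Mn²⁺/Mn is oxidized (anode), so E°cell = E°(Sn⁴⁺/Sn²⁺) − E°(Mn²⁺/Mn).
E°(Mn²⁺/Mn) = E°(cathode) − E°cell = +0.15 − (+1.32) = −1.17 V.

−1.17 V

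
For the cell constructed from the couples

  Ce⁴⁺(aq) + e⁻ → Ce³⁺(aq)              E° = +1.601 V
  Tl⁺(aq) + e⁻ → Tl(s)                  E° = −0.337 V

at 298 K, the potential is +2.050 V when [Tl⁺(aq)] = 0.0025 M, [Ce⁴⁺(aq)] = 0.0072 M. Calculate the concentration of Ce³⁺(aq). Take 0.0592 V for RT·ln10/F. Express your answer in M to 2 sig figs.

0.037 M

The Ce⁴⁺/Ce³⁺ couple has the larger reduction potential, so it is the cathode: E°cell = +1.601 − (−0.337) = +1.938 V and n = 1.
Rearranging E = E° − (0.0592/n)·log Q gives log Q = 1(+1.938 − (+2.050))/0.0592 = −1.892.
Balancing electrons gives Ce⁴⁺(aq) + Tl(s) → Ce³⁺(aq) + Tl⁺(aq); thus Q = ([Ce³⁺(aq)]·[Tl⁺(aq)]) / [Ce⁴⁺(aq)].
Substituting the known concentrations and solving, log [Ce³⁺(aq)] = −1.433 and [Ce³⁺(aq)] = 0.037 M.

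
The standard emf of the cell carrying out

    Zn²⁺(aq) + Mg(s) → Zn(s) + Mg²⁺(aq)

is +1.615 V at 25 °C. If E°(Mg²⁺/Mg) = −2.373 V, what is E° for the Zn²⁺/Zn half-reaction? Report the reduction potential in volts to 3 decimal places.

−0.758 V

In the reaction as written the Zn²⁺/Zn couple is reduced (cathode) and Mg²⁺/Mg is oxidized (anode), so E°cell = E°(Zn²⁺/Zn) − E°(Mg²⁺/Mg).
E°(Zn²⁺/Zn) = E°cell + E°(anode) = +1.615 + (−2.373) = −0.758 V.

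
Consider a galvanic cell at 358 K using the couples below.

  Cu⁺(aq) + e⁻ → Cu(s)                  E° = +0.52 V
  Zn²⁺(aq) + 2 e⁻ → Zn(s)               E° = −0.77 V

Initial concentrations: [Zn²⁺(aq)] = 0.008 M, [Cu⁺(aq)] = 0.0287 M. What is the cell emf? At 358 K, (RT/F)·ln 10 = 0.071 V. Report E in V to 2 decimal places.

+1.25 V

Cu⁺/Cu is reduced (cathode, E° = +0.52 V) and Zn²⁺/Zn is oxidized (anode).
E°cell = E°cat − E°an = +0.52 − (−0.77) = +1.29 V; n = 2.
The balanced reaction is 2 Cu⁺(aq) + Zn(s) → 2 Cu(s) + Zn²⁺(aq), so Q = [Zn²⁺(aq)] / [Cu⁺(aq)]^2 = 9.71 and log Q = 0.987.
By the Nernst equation, E = +1.29 − (0.071/2)·(0.987) = +1.25 V.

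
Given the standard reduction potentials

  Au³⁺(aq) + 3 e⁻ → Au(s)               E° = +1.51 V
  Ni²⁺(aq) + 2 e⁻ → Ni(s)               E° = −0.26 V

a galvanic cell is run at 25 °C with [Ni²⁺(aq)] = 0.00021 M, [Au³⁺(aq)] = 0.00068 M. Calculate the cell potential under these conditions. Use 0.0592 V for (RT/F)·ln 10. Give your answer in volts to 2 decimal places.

Au³⁺/Au is reduced (cathode, E° = +1.51 V) and Ni²⁺/Ni is oxidized (anode).
The standard potential is +1.51 − (−0.26) = +1.77 V and the balanced reaction transfers n = 6 electrons.
For the overall reaction 2 Au³⁺(aq) + 3 Ni(s) → 2 Au(s) + 3 Ni²⁺(aq), Q = [Ni²⁺(aq)]^3 / [Au³⁺(aq)]^2 = 2×10^−5, giving log Q = −4.698.
E = E° − (0.0592/n)·log Q = +1.77 − (0.0592/6)(−4.698) = +1.82 V.

+1.82 V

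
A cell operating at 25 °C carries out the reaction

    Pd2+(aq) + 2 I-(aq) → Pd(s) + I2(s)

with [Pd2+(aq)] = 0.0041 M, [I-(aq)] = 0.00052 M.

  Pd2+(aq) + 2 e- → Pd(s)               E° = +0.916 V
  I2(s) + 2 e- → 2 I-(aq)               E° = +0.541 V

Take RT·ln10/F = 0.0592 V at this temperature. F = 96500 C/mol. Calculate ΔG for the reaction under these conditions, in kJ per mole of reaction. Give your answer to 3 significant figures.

E°cell = +0.916 − (+0.541) = +0.375 V; the balanced reaction transfers n = 2 electrons.
Here Q = 1 / ([Pd2+(aq)]·[I-(aq)]^2) = 9.02×10^8 (log Q = 8.955), giving E = +0.375 − (0.0592/2)·(8.955) = +0.1099 V.
Finally ΔG = −nFE = −(2)(96500 C/mol)(+0.1099 V) = −21.2 kJ/mol.

−21.2 kJ/mol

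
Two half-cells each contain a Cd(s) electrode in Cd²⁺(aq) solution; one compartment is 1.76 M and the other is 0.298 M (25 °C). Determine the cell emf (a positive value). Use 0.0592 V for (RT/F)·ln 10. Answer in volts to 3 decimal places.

For a concentration cell E°cell = 0, since both electrodes use the same couple.
The compartment with the higher Cd²⁺(aq) concentration (1.76 M) acts as the cathode; ions are reduced there and produced at the dilute (0.298 M) anode.
With n = 2, Ecell = −(0.0592/2)·log([dilute]/[conc]) = −(0.0592/2)·log(0.298/1.76) = +0.023 V.

0.023 V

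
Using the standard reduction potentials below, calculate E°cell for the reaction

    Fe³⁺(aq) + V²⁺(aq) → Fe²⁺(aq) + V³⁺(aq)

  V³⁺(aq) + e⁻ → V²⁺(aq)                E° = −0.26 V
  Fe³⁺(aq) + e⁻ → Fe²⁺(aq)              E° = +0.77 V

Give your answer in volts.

Fe³⁺(aq) gains electrons, so the Fe³⁺/Fe²⁺ couple is the cathode; the V³⁺/V²⁺ couple is the anode.
E°cell = E°(cathode) − E°(anode) = +0.77 − (−0.26) = +1.03 V.
The positive value indicates the reaction is spontaneous as written.

+1.03 V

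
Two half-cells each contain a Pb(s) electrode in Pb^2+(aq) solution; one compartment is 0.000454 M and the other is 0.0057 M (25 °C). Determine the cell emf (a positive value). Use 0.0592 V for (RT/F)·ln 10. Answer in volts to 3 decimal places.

For a concentration cell E°cell = 0, since both electrodes use the same couple.
The compartment with the higher Pb^2+(aq) concentration (0.0057 M) acts as the cathode; ions are reduced there and produced at the dilute (0.000454 M) anode.
With n = 2, Ecell = −(0.0592/2)·log([dilute]/[conc]) = −(0.0592/2)·log(0.000454/0.0057) = +0.033 V.

0.033 V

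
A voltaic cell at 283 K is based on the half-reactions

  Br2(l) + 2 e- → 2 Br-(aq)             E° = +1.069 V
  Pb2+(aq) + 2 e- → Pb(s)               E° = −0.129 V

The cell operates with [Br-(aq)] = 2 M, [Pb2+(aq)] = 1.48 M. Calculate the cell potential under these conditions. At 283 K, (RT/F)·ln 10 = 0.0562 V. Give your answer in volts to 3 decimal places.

Br₂/Br⁻ is reduced (cathode, E° = +1.069 V) and Pb²⁺/Pb is oxidized (anode).
E°cell = E°cat − E°an = +1.069 − (−0.129) = +1.198 V; n = 2.
For the overall reaction Br2(l) + Pb(s) → 2 Br-(aq) + Pb2+(aq), Q = [Br-(aq)]^2·[Pb2+(aq)] = 5.92, giving log Q = 0.772.
E = E° − (0.0562/n)·log Q = +1.198 − (0.0562/2)(0.772) = +1.176 V.

+1.176 V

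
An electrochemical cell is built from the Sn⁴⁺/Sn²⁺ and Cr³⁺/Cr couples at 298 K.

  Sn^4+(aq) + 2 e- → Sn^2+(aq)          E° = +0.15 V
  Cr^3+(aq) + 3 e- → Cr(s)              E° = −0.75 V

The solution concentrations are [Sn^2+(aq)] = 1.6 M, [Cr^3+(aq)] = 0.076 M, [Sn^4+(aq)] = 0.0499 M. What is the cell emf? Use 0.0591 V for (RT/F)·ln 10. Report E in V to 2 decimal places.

+0.88 V

Since E°(Sn⁴⁺/Sn²⁺) > E°(Cr³⁺/Cr), Sn⁴⁺/Sn²⁺ serves as the cathode.
The standard potential is +0.15 − (−0.75) = +0.90 V and the balanced reaction transfers n = 6 electrons.
The balanced reaction is 3 Sn^4+(aq) + 2 Cr(s) → 3 Sn^2+(aq) + 2 Cr^3+(aq), so Q = ([Sn^2+(aq)]^3·[Cr^3+(aq)]^2) / [Sn^4+(aq)]^3 = 190 and log Q = 2.280.
By the Nernst equation, E = +0.90 − (0.0591/6)·(2.280) = +0.88 V.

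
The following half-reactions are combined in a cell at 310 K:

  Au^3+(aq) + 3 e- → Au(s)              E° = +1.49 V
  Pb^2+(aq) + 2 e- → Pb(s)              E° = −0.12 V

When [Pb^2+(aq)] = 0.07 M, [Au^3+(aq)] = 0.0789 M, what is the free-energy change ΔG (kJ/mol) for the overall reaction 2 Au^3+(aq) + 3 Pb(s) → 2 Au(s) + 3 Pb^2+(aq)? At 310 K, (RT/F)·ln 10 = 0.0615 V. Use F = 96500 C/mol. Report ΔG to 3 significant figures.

E°cell = +1.49 − (−0.12) = +1.61 V; the balanced reaction transfers n = 6 electrons.
The reaction quotient is [Pb^2+(aq)]^3 / [Au^3+(aq)]^2 = 0.0551; by Nernst, E = +1.61 − (0.0615/6)(−1.259) = +1.6229 V.
Finally ΔG = −nFE = −(6)(96500 C/mol)(+1.6229 V) = −940 kJ/mol.

−940 kJ/mol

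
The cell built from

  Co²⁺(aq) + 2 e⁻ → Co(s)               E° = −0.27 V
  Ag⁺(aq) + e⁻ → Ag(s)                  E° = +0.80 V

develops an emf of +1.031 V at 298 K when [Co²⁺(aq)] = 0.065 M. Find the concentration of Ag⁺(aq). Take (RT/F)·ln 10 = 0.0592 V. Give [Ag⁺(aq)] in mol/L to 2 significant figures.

The Ag⁺/Ag couple has the larger reduction potential, so it is the cathode: E°cell = +0.80 − (−0.27) = +1.07 V and n = 2.
From the Nernst equation, log Q = n(E° − E)/0.0592 = 2·(+1.07 − (+1.031))/0.0592 = 1.318.
Balancing electrons gives 2 Ag⁺(aq) + Co(s) → 2 Ag(s) + Co²⁺(aq); thus Q = [Co²⁺(aq)] / [Ag⁺(aq)]^2.
Substituting the known concentrations and solving, log [Ag⁺(aq)] = −1.253 and [Ag⁺(aq)] = 0.056 M.

0.056 M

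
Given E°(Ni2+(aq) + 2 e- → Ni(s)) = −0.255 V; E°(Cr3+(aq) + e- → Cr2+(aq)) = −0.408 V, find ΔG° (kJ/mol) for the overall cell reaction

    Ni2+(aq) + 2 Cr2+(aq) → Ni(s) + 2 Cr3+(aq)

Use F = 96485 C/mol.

In the reaction as written Ni2+(aq) is reduced, so the Ni²⁺/Ni couple is the cathode and Cr³⁺/Cr²⁺ is the anode.
E°cell = −0.255 − (−0.408) = +0.153 V; balancing electrons gives n = 2.
ΔG° = −nFE°cell = −(2)(96485)(+0.153) J/mol = −29.5 kJ/mol.

−29.5 kJ/mol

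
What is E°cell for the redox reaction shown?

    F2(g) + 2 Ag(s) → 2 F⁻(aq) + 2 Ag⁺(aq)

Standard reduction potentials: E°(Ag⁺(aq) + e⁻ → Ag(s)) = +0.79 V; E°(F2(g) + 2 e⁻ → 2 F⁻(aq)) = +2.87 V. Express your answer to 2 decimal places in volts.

+2.08 V

F2(g) gains electrons, so the F₂/F⁻ couple is the cathode; the Ag⁺/Ag couple is the anode.
E°cell = E°(cathode) − E°(anode) = +2.87 − (+0.79) = +2.08 V.
The positive value indicates the reaction is spontaneous as written.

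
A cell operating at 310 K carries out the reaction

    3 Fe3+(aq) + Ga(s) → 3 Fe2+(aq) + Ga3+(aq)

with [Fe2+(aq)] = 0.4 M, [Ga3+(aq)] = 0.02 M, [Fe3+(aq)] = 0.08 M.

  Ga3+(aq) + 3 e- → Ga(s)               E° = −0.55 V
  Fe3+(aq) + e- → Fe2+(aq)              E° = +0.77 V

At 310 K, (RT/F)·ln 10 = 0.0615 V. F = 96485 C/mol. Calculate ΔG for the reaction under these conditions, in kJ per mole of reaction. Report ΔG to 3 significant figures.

The standard cell potential is +0.77 − (−0.55) = +1.32 V, with n = 3 electrons in the balanced equation.
The reaction quotient is ([Fe2+(aq)]^3·[Ga3+(aq)]) / [Fe3+(aq)]^3 = 2.5; by Nernst, E = +1.32 − (0.0615/3)(0.398) = +1.3118 V.
Then ΔG = −nFE = −3 × 96485 × +1.3118 J/mol = −380 kJ/mol.

−380 kJ/mol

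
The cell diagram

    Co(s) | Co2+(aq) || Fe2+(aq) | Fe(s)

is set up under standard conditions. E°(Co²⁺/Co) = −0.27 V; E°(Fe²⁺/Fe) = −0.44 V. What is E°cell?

By convention the left-hand electrode in cell notation is the anode (oxidation) and the right-hand electrode is the cathode (reduction).
E°cell = E°(right) − E°(left) = −0.44 − (−0.27) = −0.17 V.
The negative sign shows that, as written, the cell would require an external voltage to drive the reaction.

−0.17 V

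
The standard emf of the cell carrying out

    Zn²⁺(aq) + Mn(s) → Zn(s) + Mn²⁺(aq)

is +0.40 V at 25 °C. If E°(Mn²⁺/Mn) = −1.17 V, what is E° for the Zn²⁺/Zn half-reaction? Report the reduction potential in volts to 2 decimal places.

−0.77 V

In the reaction as written the Zn²⁺/Zn couple is reduced (cathode) and Mn²⁺/Mn is oxidized (anode), so E°cell = E°(Zn²⁺/Zn) − E°(Mn²⁺/Mn).
E°(Zn²⁺/Zn) = E°cell + E°(anode) = +0.40 + (−1.17) = −0.77 V.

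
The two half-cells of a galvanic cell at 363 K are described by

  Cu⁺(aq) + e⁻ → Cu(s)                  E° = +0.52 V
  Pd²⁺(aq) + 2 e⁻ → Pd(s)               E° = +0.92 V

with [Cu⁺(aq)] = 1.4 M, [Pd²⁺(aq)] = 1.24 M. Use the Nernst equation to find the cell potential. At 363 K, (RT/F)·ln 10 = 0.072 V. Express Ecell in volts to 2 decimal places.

+0.39 V

Pd²⁺/Pd is reduced (cathode, E° = +0.92 V) and Cu⁺/Cu is oxidized (anode).
The standard potential is +0.92 − (+0.52) = +0.40 V and the balanced reaction transfers n = 2 electrons.
Balancing gives Pd²⁺(aq) + 2 Cu(s) → Pd(s) + 2 Cu⁺(aq); hence Q = [Cu⁺(aq)]^2 / [Pd²⁺(aq)] = 1.58 (log Q = 0.199).
Applying E = E° − (RT ln10/nF)·log Q gives +0.40 − (0.072/2)(0.199) = +0.39 V.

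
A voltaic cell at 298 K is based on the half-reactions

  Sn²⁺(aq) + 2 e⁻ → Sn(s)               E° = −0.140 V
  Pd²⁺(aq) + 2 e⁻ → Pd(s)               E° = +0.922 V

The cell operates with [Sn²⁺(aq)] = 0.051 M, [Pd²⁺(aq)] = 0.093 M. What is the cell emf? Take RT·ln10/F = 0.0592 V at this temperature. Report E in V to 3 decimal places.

+1.070 V

The Pd²⁺/Pd couple has the more positive E°, so it is the cathode; Sn²⁺/Sn is the anode.
E°cell = +0.922 − (−0.140) = +1.062 V, with n = 2 electrons transferred.
For the overall reaction Pd²⁺(aq) + Sn(s) → Pd(s) + Sn²⁺(aq), Q = [Sn²⁺(aq)] / [Pd²⁺(aq)] = 0.548, giving log Q = −0.261.
By the Nernst equation, E = +1.062 − (0.0592/2)·(−0.261) = +1.070 V.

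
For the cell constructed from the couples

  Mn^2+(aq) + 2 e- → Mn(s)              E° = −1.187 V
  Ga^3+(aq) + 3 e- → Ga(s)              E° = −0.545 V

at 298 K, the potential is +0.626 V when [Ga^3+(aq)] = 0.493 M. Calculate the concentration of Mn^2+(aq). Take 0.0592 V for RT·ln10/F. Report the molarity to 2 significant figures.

2.2 M

Ga³⁺/Ga is the cathode (higher E°); E°cell = −0.545 − (−1.187) = +0.642 V with n = 6.
From the Nernst equation, log Q = n(E° − E)/0.0592 = 6·(+0.642 − (+0.626))/0.0592 = 1.622.
The balanced reaction is 2 Ga^3+(aq) + 3 Mn(s) → 2 Ga(s) + 3 Mn^2+(aq), so Q = [Mn^2+(aq)]^3 / [Ga^3+(aq)]^2.
Isolating [Mn^2+(aq)] in Q = 10^{1.622} yields log [Mn^2+(aq)] = 0.336, i.e. 2.2 M.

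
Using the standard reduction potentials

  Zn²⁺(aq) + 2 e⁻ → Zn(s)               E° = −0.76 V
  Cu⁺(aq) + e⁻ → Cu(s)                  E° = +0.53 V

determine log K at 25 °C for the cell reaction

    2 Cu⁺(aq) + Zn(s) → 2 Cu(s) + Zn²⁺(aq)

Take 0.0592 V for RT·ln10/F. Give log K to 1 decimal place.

The Cu⁺/Cu couple is reduced (cathode); E°cell = +0.53 − (−0.76) = +1.29 V with n = 2.
At equilibrium E = 0, so log K = nE°cell / 0.0592 = (2)(+1.29) / 0.0592 = 43.6.

log K = 43.6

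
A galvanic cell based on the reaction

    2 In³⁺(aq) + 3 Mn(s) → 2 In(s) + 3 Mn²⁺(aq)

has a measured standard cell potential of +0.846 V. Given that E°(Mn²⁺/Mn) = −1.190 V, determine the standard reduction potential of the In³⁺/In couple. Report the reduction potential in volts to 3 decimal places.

In the reaction as written the In³⁺/In couple is reduced (cathode) and Mn²⁺/Mn is oxidized (anode), so E°cell = E°(In³⁺/In) − E°(Mn²⁺/Mn).
E°(In³⁺/In) = E°cell + E°(anode) = +0.846 + (−1.190) = −0.344 V.

−0.344 V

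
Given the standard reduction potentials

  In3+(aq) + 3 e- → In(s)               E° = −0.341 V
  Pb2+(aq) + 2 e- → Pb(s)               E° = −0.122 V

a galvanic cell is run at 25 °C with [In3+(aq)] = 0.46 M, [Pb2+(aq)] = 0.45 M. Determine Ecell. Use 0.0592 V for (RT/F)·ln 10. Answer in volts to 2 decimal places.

+0.22 V

Pb²⁺/Pb is reduced (cathode, E° = −0.122 V) and In³⁺/In is oxidized (anode).
The standard potential is −0.122 − (−0.341) = +0.219 V and the balanced reaction transfers n = 6 electrons.
For the overall reaction 3 Pb2+(aq) + 2 In(s) → 3 Pb(s) + 2 In3+(aq), Q = [In3+(aq)]^2 / [Pb2+(aq)]^3 = 2.32, giving log Q = 0.366.
E = E° − (0.0592/n)·log Q = +0.219 − (0.0592/6)(0.366) = +0.22 V.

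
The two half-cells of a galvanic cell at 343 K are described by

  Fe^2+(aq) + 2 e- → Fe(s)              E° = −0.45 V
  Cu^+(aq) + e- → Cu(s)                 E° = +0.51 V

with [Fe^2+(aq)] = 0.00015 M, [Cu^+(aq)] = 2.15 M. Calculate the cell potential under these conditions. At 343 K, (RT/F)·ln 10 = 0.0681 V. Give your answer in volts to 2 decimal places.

+1.11 V

Cu⁺/Cu is reduced (cathode, E° = +0.51 V) and Fe²⁺/Fe is oxidized (anode).
The standard potential is +0.51 − (−0.45) = +0.96 V and the balanced reaction transfers n = 2 electrons.
Balancing gives 2 Cu^+(aq) + Fe(s) → 2 Cu(s) + Fe^2+(aq); hence Q = [Fe^2+(aq)] / [Cu^+(aq)]^2 = 3.24×10^−5 (log Q = −4.489).
Applying E = E° − (RT ln10/nF)·log Q gives +0.96 − (0.0681/2)(−4.489) = +1.11 V.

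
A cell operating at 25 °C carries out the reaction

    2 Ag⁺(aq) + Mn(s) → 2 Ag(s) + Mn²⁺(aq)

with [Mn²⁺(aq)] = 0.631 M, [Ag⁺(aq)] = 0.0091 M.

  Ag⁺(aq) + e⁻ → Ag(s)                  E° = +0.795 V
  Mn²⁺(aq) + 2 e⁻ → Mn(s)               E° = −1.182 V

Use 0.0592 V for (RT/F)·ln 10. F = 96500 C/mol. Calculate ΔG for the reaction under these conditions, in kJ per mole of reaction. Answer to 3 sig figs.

−359 kJ/mol

E°cell = +0.795 − (−1.182) = +1.977 V; the balanced reaction transfers n = 2 electrons.
The reaction quotient is [Mn²⁺(aq)] / [Ag⁺(aq)]^2 = 7.62×10^3; by Nernst, E = +1.977 − (0.0592/2)(3.882) = +1.8621 V.
Finally ΔG = −nFE = −(2)(96500 C/mol)(+1.8621 V) = −359 kJ/mol.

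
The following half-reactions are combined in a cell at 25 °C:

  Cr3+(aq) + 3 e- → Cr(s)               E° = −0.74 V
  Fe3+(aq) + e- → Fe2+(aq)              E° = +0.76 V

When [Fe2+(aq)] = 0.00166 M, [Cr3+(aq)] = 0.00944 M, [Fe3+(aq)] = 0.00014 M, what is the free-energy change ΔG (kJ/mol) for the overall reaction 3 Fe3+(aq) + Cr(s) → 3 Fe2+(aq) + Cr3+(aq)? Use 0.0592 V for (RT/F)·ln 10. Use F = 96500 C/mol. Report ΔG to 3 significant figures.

E°cell = +0.76 − (−0.74) = +1.50 V; the balanced reaction transfers n = 3 electrons.
The reaction quotient is ([Fe2+(aq)]^3·[Cr3+(aq)]) / [Fe3+(aq)]^3 = 15.7; by Nernst, E = +1.50 − (0.0592/3)(1.197) = +1.4764 V.
ΔG = −nFE = −(3)(96500)(+1.4764) J/mol = −427 kJ/mol.

−427 kJ/mol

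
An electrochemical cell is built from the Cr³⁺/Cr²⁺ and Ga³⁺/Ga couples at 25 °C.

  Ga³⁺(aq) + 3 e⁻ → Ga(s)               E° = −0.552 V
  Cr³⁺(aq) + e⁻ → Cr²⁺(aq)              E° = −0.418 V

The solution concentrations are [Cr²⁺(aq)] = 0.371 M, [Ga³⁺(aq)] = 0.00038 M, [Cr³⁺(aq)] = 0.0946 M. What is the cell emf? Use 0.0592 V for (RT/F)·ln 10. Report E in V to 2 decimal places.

+0.17 V

The Cr³⁺/Cr²⁺ couple has the more positive E°, so it is the cathode; Ga³⁺/Ga is the anode.
E°cell = −0.418 − (−0.552) = +0.134 V, with n = 3 electrons transferred.
Balancing gives 3 Cr³⁺(aq) + Ga(s) → 3 Cr²⁺(aq) + Ga³⁺(aq); hence Q = ([Cr²⁺(aq)]^3·[Ga³⁺(aq)]) / [Cr³⁺(aq)]^3 = 0.0229 (log Q = −1.640).
By the Nernst equation, E = +0.134 − (0.0592/3)·(−1.640) = +0.17 V.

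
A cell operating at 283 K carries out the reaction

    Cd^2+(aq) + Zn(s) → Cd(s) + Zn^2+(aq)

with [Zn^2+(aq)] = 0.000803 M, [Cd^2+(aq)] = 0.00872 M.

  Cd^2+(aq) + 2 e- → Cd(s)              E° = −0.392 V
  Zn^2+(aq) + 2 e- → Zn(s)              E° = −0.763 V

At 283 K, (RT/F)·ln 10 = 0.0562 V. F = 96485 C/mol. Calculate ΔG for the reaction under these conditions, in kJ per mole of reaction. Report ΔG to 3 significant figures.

−77.2 kJ/mol

The standard cell potential is −0.392 − (−0.763) = +0.371 V, with n = 2 electrons in the balanced equation.
The reaction quotient is [Zn^2+(aq)] / [Cd^2+(aq)] = 0.0921; by Nernst, E = +0.371 − (0.0562/2)(−1.036) = +0.4001 V.
Then ΔG = −nFE = −2 × 96485 × +0.4001 J/mol = −77.2 kJ/mol.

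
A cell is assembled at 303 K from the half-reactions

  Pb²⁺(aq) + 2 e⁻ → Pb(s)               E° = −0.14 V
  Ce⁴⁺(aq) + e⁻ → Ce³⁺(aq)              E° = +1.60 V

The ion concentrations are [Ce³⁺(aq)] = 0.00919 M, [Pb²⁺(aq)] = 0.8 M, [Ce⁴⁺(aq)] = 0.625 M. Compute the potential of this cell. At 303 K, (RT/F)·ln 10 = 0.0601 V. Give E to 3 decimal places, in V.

+1.853 V

The Ce⁴⁺/Ce³⁺ couple has the more positive E°, so it is the cathode; Pb²⁺/Pb is the anode.
The standard potential is +1.60 − (−0.14) = +1.74 V and the balanced reaction transfers n = 2 electrons.
Balancing gives 2 Ce⁴⁺(aq) + Pb(s) → 2 Ce³⁺(aq) + Pb²⁺(aq); hence Q = ([Ce³⁺(aq)]^2·[Pb²⁺(aq)]) / [Ce⁴⁺(aq)]^2 = 0.000173 (log Q = −3.762).
By the Nernst equation, E = +1.74 − (0.0601/2)·(−3.762) = +1.853 V.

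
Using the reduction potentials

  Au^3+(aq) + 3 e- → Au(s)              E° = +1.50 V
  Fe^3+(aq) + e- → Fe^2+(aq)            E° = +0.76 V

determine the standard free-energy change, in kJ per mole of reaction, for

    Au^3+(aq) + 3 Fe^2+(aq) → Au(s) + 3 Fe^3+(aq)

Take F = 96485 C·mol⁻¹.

−214 kJ/mol

In the reaction as written Au^3+(aq) is reduced, so the Au³⁺/Au couple is the cathode and Fe³⁺/Fe²⁺ is the anode.
E°cell = +1.50 − (+0.76) = +0.74 V; balancing electrons gives n = 3.
ΔG° = −nFE°cell = −(3)(96485)(+0.74) J/mol = −214 kJ/mol.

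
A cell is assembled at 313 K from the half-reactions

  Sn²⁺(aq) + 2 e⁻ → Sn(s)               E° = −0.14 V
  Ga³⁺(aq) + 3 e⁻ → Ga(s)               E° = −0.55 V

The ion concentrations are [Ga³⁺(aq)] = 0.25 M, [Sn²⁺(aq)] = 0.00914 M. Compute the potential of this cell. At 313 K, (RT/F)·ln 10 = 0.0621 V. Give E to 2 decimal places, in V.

Since E°(Sn²⁺/Sn) > E°(Ga³⁺/Ga), Sn²⁺/Sn serves as the cathode.
E°cell = E°cat − E°an = −0.14 − (−0.55) = +0.41 V; n = 6.
Balancing gives 3 Sn²⁺(aq) + 2 Ga(s) → 3 Sn(s) + 2 Ga³⁺(aq); hence Q = [Ga³⁺(aq)]^2 / [Sn²⁺(aq)]^3 = 8.19×10^4 (log Q = 4.913).
E = E° − (0.0621/n)·log Q = +0.41 − (0.0621/6)(4.913) = +0.36 V.

+0.36 V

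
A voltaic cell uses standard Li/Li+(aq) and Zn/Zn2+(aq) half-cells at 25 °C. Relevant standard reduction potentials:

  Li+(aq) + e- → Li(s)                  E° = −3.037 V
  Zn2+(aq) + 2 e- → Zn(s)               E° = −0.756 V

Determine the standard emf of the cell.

Of the two couples in this cell, the one with the more positive reduction potential is reduced at the cathode: here that is Zn²⁺/Zn (−0.756 V); Li⁺/Li (−3.037 V) is the anode.
E°cell = E°(cathode) − E°(anode) = −0.756 − (−3.037) = +2.281 V.

+2.281 V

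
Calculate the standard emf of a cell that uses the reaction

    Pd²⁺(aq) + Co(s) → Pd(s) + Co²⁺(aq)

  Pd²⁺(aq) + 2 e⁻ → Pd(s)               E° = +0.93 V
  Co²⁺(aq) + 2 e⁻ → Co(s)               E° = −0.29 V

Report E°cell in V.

+1.22 V

Pd²⁺(aq) gains electrons, so the Pd²⁺/Pd couple is the cathode; the Co²⁺/Co couple is the anode.
E°cell = E°(cathode) − E°(anode) = +0.93 − (−0.29) = +1.22 V.
The positive value indicates the reaction is spontaneous as written.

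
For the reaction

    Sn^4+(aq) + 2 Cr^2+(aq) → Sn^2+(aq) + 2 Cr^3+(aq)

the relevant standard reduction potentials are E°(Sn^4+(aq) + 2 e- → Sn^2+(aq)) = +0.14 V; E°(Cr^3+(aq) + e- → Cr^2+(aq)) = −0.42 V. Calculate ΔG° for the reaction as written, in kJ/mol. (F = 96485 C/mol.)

−108 kJ/mol

In the reaction as written Sn^4+(aq) is reduced, so the Sn⁴⁺/Sn²⁺ couple is the cathode and Cr³⁺/Cr²⁺ is the anode.
E°cell = +0.14 − (−0.42) = +0.56 V; balancing electrons gives n = 2.
ΔG° = −nFE°cell = −(2)(96485)(+0.56) J/mol = −108 kJ/mol.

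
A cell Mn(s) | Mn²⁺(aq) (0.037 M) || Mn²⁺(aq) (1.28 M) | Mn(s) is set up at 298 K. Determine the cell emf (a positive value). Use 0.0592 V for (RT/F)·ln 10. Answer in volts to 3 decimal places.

For a concentration cell E°cell = 0, since both electrodes use the same couple.
The compartment with the higher Mn²⁺(aq) concentration (1.28 M) acts as the cathode; ions are reduced there and produced at the dilute (0.037 M) anode.
With n = 2, Ecell = −(0.0592/2)·log([dilute]/[conc]) = −(0.0592/2)·log(0.037/1.28) = +0.046 V.

0.046 V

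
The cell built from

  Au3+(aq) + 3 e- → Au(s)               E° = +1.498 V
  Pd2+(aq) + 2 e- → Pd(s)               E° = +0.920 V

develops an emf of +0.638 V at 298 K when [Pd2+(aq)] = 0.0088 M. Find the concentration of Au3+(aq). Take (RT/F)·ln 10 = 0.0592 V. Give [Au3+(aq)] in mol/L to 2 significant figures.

0.91 M

With Au³⁺/Au at the cathode and Pd²⁺/Pd at the anode, E°cell = +1.498 − (+0.920) = +0.578 V (n = 6).
From the Nernst equation, log Q = n(E° − E)/0.0592 = 6·(+0.578 − (+0.638))/0.0592 = −6.081.
Balancing electrons gives 2 Au3+(aq) + 3 Pd(s) → 2 Au(s) + 3 Pd2+(aq); thus Q = [Pd2+(aq)]^3 / [Au3+(aq)]^2.
Substituting the known concentrations and solving, log [Au3+(aq)] = −0.043 and [Au3+(aq)] = 0.91 M.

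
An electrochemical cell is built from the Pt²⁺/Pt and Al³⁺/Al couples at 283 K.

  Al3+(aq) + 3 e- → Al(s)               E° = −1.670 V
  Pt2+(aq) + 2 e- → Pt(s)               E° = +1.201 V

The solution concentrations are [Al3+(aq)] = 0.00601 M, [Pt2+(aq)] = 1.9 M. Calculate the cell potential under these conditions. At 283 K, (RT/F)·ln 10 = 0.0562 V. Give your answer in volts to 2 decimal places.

Since E°(Pt²⁺/Pt) > E°(Al³⁺/Al), Pt²⁺/Pt serves as the cathode.
E°cell = E°cat − E°an = +1.201 − (−1.670) = +2.871 V; n = 6.
The balanced reaction is 3 Pt2+(aq) + 2 Al(s) → 3 Pt(s) + 2 Al3+(aq), so Q = [Al3+(aq)]^2 / [Pt2+(aq)]^3 = 5.27×10^−6 and log Q = −5.279.
By the Nernst equation, E = +2.871 − (0.0562/6)·(−5.279) = +2.92 V.

+2.92 V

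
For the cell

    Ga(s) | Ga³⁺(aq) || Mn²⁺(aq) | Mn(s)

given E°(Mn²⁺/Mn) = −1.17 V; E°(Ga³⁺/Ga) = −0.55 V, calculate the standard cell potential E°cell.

−0.62 V

By convention the left-hand electrode in cell notation is the anode (oxidation) and the right-hand electrode is the cathode (reduction).
E°cell = E°(right) − E°(left) = −1.17 − (−0.55) = −0.62 V.
The negative sign shows that, as written, the cell would require an external voltage to drive the reaction.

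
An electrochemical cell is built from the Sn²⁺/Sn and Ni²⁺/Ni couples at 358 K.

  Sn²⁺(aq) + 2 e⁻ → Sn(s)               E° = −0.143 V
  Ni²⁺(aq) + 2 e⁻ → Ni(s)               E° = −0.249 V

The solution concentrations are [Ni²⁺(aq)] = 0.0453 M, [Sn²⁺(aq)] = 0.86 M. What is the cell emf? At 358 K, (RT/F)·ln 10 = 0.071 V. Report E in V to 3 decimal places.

Since E°(Sn²⁺/Sn) > E°(Ni²⁺/Ni), Sn²⁺/Sn serves as the cathode.
The standard potential is −0.143 − (−0.249) = +0.106 V and the balanced reaction transfers n = 2 electrons.
The balanced reaction is Sn²⁺(aq) + Ni(s) → Sn(s) + Ni²⁺(aq), so Q = [Ni²⁺(aq)] / [Sn²⁺(aq)] = 0.0527 and log Q = −1.278.
Applying E = E° − (RT ln10/nF)·log Q gives +0.106 − (0.071/2)(−1.278) = +0.151 V.

+0.151 V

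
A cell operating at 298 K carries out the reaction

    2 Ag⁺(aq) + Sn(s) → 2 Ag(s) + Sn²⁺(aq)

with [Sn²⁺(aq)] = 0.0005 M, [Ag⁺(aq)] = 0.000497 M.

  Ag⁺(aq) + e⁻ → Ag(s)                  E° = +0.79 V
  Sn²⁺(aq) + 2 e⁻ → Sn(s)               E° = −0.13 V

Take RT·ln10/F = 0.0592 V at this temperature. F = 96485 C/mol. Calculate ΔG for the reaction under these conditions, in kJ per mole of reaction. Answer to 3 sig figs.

The standard cell potential is +0.79 − (−0.13) = +0.92 V, with n = 2 electrons in the balanced equation.
The reaction quotient is [Sn²⁺(aq)] / [Ag⁺(aq)]^2 = 2.02×10^3; by Nernst, E = +0.92 − (0.0592/2)(3.306) = +0.8221 V.
Then ΔG = −nFE = −2 × 96485 × +0.8221 J/mol = −159 kJ/mol.

−159 kJ/mol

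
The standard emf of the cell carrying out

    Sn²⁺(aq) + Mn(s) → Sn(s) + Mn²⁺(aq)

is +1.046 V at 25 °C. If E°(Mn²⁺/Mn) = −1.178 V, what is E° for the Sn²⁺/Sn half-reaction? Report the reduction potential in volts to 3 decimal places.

−0.132 V

In the reaction as written the Sn²⁺/Sn couple is reduced (cathode) and Mn²⁺/Mn is oxidized (anode), so E°cell = E°(Sn²⁺/Sn) − E°(Mn²⁺/Mn).
E°(Sn²⁺/Sn) = E°cell + E°(anode) = +1.046 + (−1.178) = −0.132 V.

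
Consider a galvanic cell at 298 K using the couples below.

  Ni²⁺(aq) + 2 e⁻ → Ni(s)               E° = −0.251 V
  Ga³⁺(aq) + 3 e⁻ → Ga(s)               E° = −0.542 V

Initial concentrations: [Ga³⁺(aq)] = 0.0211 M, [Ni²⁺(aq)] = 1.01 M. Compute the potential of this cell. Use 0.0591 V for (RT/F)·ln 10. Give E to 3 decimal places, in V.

Ni²⁺/Ni is reduced (cathode, E° = −0.251 V) and Ga³⁺/Ga is oxidized (anode).
E°cell = E°cat − E°an = −0.251 − (−0.542) = +0.291 V; n = 6.
For the overall reaction 3 Ni²⁺(aq) + 2 Ga(s) → 3 Ni(s) + 2 Ga³⁺(aq), Q = [Ga³⁺(aq)]^2 / [Ni²⁺(aq)]^3 = 0.000432, giving log Q = −3.364.
By the Nernst equation, E = +0.291 − (0.0591/6)·(−3.364) = +0.324 V.

+0.324 V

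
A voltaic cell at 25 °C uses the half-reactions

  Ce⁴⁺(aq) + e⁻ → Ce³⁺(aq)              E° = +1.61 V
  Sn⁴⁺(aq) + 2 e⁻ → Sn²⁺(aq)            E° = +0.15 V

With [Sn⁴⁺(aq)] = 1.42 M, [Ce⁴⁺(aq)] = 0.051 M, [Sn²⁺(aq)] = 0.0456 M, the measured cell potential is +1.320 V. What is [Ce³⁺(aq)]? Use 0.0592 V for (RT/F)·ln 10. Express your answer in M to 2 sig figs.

2.1 M

Ce⁴⁺/Ce³⁺ is the cathode (higher E°); E°cell = +1.61 − (+0.15) = +1.46 V with n = 2.
Since E = E° − (0.0592/n)·log Q, log Q = n(E° − E)/0.0592 = 4.730.
The balanced reaction is 2 Ce⁴⁺(aq) + Sn²⁺(aq) → 2 Ce³⁺(aq) + Sn⁴⁺(aq), so Q = ([Ce³⁺(aq)]^2·[Sn⁴⁺(aq)]) / ([Ce⁴⁺(aq)]^2·[Sn²⁺(aq)]).
Substituting the known concentrations and solving, log [Ce³⁺(aq)] = 0.326 and [Ce³⁺(aq)] = 2.1 M.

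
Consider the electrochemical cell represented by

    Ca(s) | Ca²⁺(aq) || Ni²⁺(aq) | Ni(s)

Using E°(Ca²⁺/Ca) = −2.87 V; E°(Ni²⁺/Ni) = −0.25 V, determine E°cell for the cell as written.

+2.62 V

By convention the left-hand electrode in cell notation is the anode (oxidation) and the right-hand electrode is the cathode (reduction).
E°cell = E°(right) − E°(left) = −0.25 − (−2.87) = +2.62 V.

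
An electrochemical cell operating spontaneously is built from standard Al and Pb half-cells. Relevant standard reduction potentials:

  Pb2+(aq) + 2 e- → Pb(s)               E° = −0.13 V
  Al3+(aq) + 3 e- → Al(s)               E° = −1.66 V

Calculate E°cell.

The Pb²⁺/Pb couple has the higher E°, so Pb ion is reduced (cathode) and Al is oxidized (anode).
E°cell = E°(cathode) − E°(anode) = −0.13 − (−1.66) = +1.53 V.

+1.53 V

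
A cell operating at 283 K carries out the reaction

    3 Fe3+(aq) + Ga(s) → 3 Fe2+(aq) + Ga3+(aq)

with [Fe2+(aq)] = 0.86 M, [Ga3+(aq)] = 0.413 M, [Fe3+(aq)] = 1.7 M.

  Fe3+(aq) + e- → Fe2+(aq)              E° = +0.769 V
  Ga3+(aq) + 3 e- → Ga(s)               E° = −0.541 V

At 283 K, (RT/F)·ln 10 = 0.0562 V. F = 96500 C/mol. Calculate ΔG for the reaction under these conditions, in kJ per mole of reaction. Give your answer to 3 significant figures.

E°cell = +0.769 − (−0.541) = +1.310 V; the balanced reaction transfers n = 3 electrons.
The reaction quotient is ([Fe2+(aq)]^3·[Ga3+(aq)]) / [Fe3+(aq)]^3 = 0.0535; by Nernst, E = +1.310 − (0.0562/3)(−1.272) = +1.3338 V.
Then ΔG = −nFE = −3 × 96500 × +1.3338 J/mol = −386 kJ/mol.

−386 kJ/mol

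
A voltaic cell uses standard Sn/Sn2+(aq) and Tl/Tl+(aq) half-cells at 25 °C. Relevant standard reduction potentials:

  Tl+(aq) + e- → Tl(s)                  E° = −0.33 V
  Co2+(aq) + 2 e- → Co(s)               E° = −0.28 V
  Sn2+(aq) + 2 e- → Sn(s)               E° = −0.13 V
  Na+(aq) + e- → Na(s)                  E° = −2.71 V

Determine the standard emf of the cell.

Of the two couples in this cell, the one with the more positive reduction potential is reduced at the cathode: here that is Sn²⁺/Sn (−0.13 V); Tl⁺/Tl (−0.33 V) is the anode.
E°cell = E°(cathode) − E°(anode) = −0.13 − (−0.33) = +0.20 V.

+0.20 V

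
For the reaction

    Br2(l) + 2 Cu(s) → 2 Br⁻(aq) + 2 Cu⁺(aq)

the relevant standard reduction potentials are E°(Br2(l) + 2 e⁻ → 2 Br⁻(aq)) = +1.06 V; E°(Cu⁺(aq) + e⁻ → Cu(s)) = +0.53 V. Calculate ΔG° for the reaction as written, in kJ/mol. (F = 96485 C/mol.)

−102 kJ/mol

In the reaction as written Br2(l) is reduced, so the Br₂/Br⁻ couple is the cathode and Cu⁺/Cu is the anode.
E°cell = +1.06 − (+0.53) = +0.53 V; balancing electrons gives n = 2.
ΔG° = −nFE°cell = −(2)(96485)(+0.53) J/mol = −102 kJ/mol.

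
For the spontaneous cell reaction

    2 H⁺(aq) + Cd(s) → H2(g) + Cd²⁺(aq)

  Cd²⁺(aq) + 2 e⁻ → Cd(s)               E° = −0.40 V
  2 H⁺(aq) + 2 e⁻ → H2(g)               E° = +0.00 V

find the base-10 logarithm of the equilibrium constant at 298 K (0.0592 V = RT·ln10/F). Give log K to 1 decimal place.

The 2H⁺/H₂ couple is reduced (cathode); E°cell = +0.00 − (−0.40) = +0.40 V with n = 2.
At equilibrium E = 0, so log K = nE°cell / 0.0592 = (2)(+0.40) / 0.0592 = 13.5.

log K = 13.5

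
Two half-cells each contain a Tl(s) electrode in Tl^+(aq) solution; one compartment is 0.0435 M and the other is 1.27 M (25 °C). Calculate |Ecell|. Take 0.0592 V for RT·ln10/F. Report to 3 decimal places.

For a concentration cell E°cell = 0, since both electrodes use the same couple.
The compartment with the higher Tl^+(aq) concentration (1.27 M) acts as the cathode; ions are reduced there and produced at the dilute (0.0435 M) anode.
With n = 1, Ecell = −(0.0592/1)·log([dilute]/[conc]) = −(0.0592/1)·log(0.0435/1.27) = +0.087 V.

0.087 V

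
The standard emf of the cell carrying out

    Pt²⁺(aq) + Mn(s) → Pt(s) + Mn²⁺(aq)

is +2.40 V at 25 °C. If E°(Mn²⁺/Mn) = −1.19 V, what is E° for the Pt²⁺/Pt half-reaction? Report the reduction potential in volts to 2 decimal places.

In the reaction as written the Pt²⁺/Pt couple is reduced (cathode) and Mn²⁺/Mn is oxidized (anode), so E°cell = E°(Pt²⁺/Pt) − E°(Mn²⁺/Mn).
E°(Pt²⁺/Pt) = E°cell + E°(anode) = +2.40 + (−1.19) = +1.21 V.

+1.21 V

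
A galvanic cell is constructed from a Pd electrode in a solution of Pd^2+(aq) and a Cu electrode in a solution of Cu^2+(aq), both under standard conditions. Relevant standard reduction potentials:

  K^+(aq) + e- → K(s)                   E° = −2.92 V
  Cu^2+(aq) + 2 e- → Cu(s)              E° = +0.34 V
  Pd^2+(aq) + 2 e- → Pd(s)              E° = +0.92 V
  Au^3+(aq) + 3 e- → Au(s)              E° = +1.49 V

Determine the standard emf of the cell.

The Pd²⁺/Pd couple has the higher E°, so Pd ion is reduced (cathode) and Cu is oxidized (anode).
E°cell = E°(cathode) − E°(anode) = +0.92 − (+0.34) = +0.58 V.

+0.58 V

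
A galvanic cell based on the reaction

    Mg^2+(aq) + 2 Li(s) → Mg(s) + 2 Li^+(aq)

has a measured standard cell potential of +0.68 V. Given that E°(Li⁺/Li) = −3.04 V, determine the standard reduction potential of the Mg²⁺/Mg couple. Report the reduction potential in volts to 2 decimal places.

−2.36 V

In the reaction as written the Mg²⁺/Mg couple is reduced (cathode) and Li⁺/Li is oxidized (anode), so E°cell = E°(Mg²⁺/Mg) − E°(Li⁺/Li).
E°(Mg²⁺/Mg) = E°cell + E°(anode) = +0.68 + (−3.04) = −2.36 V.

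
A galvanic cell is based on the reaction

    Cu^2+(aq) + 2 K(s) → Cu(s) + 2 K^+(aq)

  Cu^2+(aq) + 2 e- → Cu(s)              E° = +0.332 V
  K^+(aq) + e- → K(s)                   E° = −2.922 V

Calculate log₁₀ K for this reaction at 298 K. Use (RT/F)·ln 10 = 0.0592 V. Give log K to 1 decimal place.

log K = 109.9

The Cu²⁺/Cu couple is reduced (cathode); E°cell = +0.332 − (−2.922) = +3.254 V with n = 2.
At equilibrium E = 0, so log K = nE°cell / 0.0592 = (2)(+3.254) / 0.0592 = 109.9.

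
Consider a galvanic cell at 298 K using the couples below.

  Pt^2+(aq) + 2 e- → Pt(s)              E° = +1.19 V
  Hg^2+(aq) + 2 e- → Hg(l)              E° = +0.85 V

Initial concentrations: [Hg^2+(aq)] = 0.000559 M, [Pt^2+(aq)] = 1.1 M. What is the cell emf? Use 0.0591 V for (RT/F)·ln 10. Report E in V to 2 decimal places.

The Pt²⁺/Pt couple has the more positive E°, so it is the cathode; Hg²⁺/Hg is the anode.
E°cell = E°cat − E°an = +1.19 − (+0.85) = +0.34 V; n = 2.
For the overall reaction Pt^2+(aq) + Hg(l) → Pt(s) + Hg^2+(aq), Q = [Hg^2+(aq)] / [Pt^2+(aq)] = 0.000508, giving log Q = −3.294.
By the Nernst equation, E = +0.34 − (0.0591/2)·(−3.294) = +0.44 V.

+0.44 V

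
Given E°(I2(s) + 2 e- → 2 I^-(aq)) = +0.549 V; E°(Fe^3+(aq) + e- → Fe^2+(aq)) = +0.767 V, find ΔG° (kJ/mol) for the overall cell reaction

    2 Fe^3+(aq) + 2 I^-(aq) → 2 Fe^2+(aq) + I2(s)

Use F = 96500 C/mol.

−42.1 kJ/mol

In the reaction as written Fe^3+(aq) is reduced, so the Fe³⁺/Fe²⁺ couple is the cathode and I₂/I⁻ is the anode.
E°cell = +0.767 − (+0.549) = +0.218 V; balancing electrons gives n = 2.
ΔG° = −nFE°cell = −(2)(96500)(+0.218) J/mol = −42.1 kJ/mol.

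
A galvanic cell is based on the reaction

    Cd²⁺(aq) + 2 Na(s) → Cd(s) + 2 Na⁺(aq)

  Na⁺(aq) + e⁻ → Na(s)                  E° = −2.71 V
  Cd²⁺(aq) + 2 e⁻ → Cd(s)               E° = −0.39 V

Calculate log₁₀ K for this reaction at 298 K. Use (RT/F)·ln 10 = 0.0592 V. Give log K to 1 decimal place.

The Cd²⁺/Cd couple is reduced (cathode); E°cell = −0.39 − (−2.71) = +2.32 V with n = 2.
At equilibrium E = 0, so log K = nE°cell / 0.0592 = (2)(+2.32) / 0.0592 = 78.4.

log K = 78.4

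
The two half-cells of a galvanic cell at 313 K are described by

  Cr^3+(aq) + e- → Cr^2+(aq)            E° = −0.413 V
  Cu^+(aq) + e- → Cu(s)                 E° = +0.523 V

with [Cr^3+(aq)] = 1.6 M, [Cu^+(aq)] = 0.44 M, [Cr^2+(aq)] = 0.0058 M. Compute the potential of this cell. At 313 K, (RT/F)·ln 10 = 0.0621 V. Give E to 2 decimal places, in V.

+0.76 V

Since E°(Cu⁺/Cu) > E°(Cr³⁺/Cr²⁺), Cu⁺/Cu serves as the cathode.
E°cell = E°cat − E°an = +0.523 − (−0.413) = +0.936 V; n = 1.
For the overall reaction Cu^+(aq) + Cr^2+(aq) → Cu(s) + Cr^3+(aq), Q = [Cr^3+(aq)] / ([Cu^+(aq)]·[Cr^2+(aq)]) = 627, giving log Q = 2.797.
Applying E = E° − (RT ln10/nF)·log Q gives +0.936 − (0.0621/1)(2.797) = +0.76 V.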